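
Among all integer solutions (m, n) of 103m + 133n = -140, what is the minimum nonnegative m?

gcd(133, 103):
  133 = 1*103 + 30
  103 = 3*30 + 13
  30 = 2*13 + 4
  13 = 3*4 + 1
  4 = 4*1
so gcd(133, 103) = 1.
1 divides -140, so solutions exist.
Back-substitute for Bézout coefficients:
  1 = 13 - 3*4
  ... = 103*(31) + 133*(-24)
Scale by -140/1 = -140: (m₀, n₀) = (-4340, 3360).
General solution: m = -4340 + 133t, n = 3360 - 103t for integer t.
m ≥ 0: smallest is -4340 mod 133 = 49 (at t = 33), with n = -39.

49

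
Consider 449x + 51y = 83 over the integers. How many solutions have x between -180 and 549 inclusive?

14

gcd(449, 51) = 1.
By Bézout, 449*(5) + 51*(-44) = 1.
Particular solution: (7, -60).
General solution: x = 7 + 51t, y = -60 - 449t for integer t.
-180 ≤ 7 + 51t ≤ 549 gives t ∈ [-3, 10], which is 14 values.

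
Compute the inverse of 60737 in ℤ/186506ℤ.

166227

gcd(186506, 60737):
  186506 = 3·60737 + 4295
  60737 = 14·4295 + 607
  4295 = 7·607 + 46
  607 = 13·46 + 9
  46 = 5·9 + 1
  9 = 9·1
so gcd(186506, 60737) = 1.
Back-substitute for Bézout coefficients:
  1 = 46 - 5·9
  ... = 60737·(-20279) + 186506·(6604)
So 60737·-20279 ≡ 1 (mod 186506), and -20279 mod 186506 = 166227.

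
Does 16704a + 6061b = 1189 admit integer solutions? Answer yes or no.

yes

gcd(16704, 6061):
  16704 = 2·6061 + 4582
  6061 = 1·4582 + 1479
  4582 = 3·1479 + 145
  1479 = 10·145 + 29
  145 = 5·29
so gcd(16704, 6061) = 29.
29 divides 1189, so integer solutions exist.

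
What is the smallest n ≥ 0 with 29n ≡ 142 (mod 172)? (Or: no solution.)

gcd(172, 29):
  172 = 5·29 + 27
  29 = 1·27 + 2
  27 = 13·2 + 1
  2 = 2·1
so gcd(172, 29) = 1.
1 divides 142, so solutions exist.
Back-substitute for Bézout coefficients:
  1 = 27 - 13·2
  ... = 29·(-83) + 172·(14)
So 29·(-83) ≡ 1 (mod 172); multiply by 142: n ≡ -11786 (mod 172).
Smallest nonnegative: n = -11786 mod 172 = 82.

82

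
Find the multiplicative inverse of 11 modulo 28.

23

gcd(28, 11) = 1.
By Bézout, 11×(-5) + 28×(2) = 1.
So 11×-5 ≡ 1 (mod 28), and -5 mod 28 = 23.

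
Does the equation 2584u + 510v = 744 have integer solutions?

gcd(2584, 510) = 34  (2584 = 5*510 + 34, 510 = 15*34).
34 does not divide 744 (remainder 30), so no integer solutions.

no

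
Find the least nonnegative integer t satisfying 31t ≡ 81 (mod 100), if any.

51

gcd(100, 31) = 1.
1 divides 81, so solutions exist.
By Bézout, 31·(-29) + 100·(9) = 1.
So 31·(-29) ≡ 1 (mod 100); multiply by 81: t ≡ -2349 (mod 100).
Smallest nonnegative: t = -2349 mod 100 = 51.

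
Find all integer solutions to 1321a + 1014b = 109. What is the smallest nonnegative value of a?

gcd(1321, 1014) = 1  (1321 = 1·1014 + 307, 1014 = 3·307 + 93, 307 = 3·93 + 28, 93 = 3·28 + 9, 28 = 3·9 + 1, 9 = 9·1).
1 divides 109, so solutions exist.
Back-substituting, 1321·(109) + 1014·(-142) = 1.
Scale by 109/1 = 109: (a₀, b₀) = (11881, -15478).
General solution: a = 11881 + 1014t, b = -15478 - 1321t for integer t.
a ≥ 0: smallest is 11881 mod 1014 = 727 (at t = -11), with b = -947.

727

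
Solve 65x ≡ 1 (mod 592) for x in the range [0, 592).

337

gcd(592, 65) = 1  (592 = 9×65 + 7, 65 = 9×7 + 2, 7 = 3×2 + 1, 2 = 2×1).
Back-substituting, 65×(-255) + 592×(28) = 1.
So 65×-255 ≡ 1 (mod 592), and -255 mod 592 = 337.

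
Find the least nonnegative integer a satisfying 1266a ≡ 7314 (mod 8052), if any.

gcd(8052, 1266) = 6.
6 divides 7314, so solutions exist.
By Bézout, 1266*(-159) + 8052*(25) = 6.
So 1266*(-159) ≡ 6 (mod 8052); multiply by 1219: a ≡ -193821 (mod 1342).
Smallest nonnegative: a = -193821 mod 1342 = 769.

769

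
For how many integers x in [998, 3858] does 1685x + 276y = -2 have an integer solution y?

10

gcd(1685, 276) = 1  (1685 = 6×276 + 29, 276 = 9×29 + 15, 29 = 1×15 + 14, 15 = 1×14 + 1, 14 = 14×1).
Back-substituting, 1685×(-19) + 276×(116) = 1.
Scale by -2: particular solution (38, -232); reduce x mod 276: (38, -232).
General solution: x = 38 + 276t, y = -232 - 1685t for integer t.
998 ≤ 38 + 276t ≤ 3858 gives t ∈ [4, 13], which is 10 values.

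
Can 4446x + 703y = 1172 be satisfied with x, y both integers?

gcd(4446, 703) = 19  (4446 = 6*703 + 228, 703 = 3*228 + 19, 228 = 12*19).
19 does not divide 1172 (remainder 13), so no integer solutions.

no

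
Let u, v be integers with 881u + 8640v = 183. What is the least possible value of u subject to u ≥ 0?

gcd(8640, 881) = 1.
1 divides 183, so solutions exist.
By Bézout, 881×(-559) + 8640×(57) = 1.
Scale by 183/1 = 183: (u₀, v₀) = (-102297, 10431).
General solution: u = -102297 + 8640t, v = 10431 - 881t for integer t.
u ≥ 0: smallest is -102297 mod 8640 = 1383 (at t = 12), with v = -141.

1383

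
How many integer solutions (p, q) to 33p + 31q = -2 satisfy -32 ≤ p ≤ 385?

14

gcd(33, 31) = 1  (33 = 1·31 + 2, 31 = 15·2 + 1, 2 = 2·1).
Back-substituting, 33·(-15) + 31·(16) = 1.
Scale by -2: particular solution (30, -32); reduce p mod 31: (30, -32).
General solution: p = 30 + 31t, q = -32 - 33t for integer t.
-32 ≤ 30 + 31t ≤ 385 gives t ∈ [-2, 11], which is 14 values.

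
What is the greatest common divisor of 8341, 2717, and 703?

19

gcd(8341, 2717) = 19.
gcd(19, 703) = 19.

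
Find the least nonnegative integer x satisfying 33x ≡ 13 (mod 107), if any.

gcd(107, 33) = 1.
1 divides 13, so solutions exist.
By Bézout, 33·(13) + 107·(-4) = 1.
So 33·(13) ≡ 1 (mod 107); multiply by 13: x ≡ 169 (mod 107).
Smallest nonnegative: x = 169 mod 107 = 62.

62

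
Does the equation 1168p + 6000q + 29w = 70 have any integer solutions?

gcd(6000, 1168) = 16.
gcd(16, 29) = 1.
1 divides 70, so integer solutions exist.

yes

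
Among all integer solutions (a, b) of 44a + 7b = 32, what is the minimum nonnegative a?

2

gcd(44, 7):
  44 = 6*7 + 2
  7 = 3*2 + 1
  2 = 2*1
so gcd(44, 7) = 1.
1 divides 32, so solutions exist.
Back-substitute for Bézout coefficients:
  1 = 7 - 3*2
  ... = 44*(-3) + 7*(19)
Scale by 32/1 = 32: (a₀, b₀) = (-96, 608).
General solution: a = -96 + 7t, b = 608 - 44t for integer t.
a ≥ 0: smallest is -96 mod 7 = 2 (at t = 14), with b = -8.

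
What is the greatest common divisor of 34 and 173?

gcd(173, 34):
  173 = 5×34 + 3
  34 = 11×3 + 1
  3 = 3×1
so gcd(173, 34) = 1.

1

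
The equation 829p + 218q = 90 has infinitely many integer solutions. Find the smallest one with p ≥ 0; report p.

150

gcd(829, 218) = 1  (829 = 3·218 + 175, 218 = 1·175 + 43, 175 = 4·43 + 3, 43 = 14·3 + 1, 3 = 3·1).
1 divides 90, so solutions exist.
Back-substituting, 829·(-71) + 218·(270) = 1.
Scale by 90/1 = 90: (p₀, q₀) = (-6390, 24300).
General solution: p = -6390 + 218t, q = 24300 - 829t for integer t.
p ≥ 0: smallest is -6390 mod 218 = 150 (at t = 30), with q = -570.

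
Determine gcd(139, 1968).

1

gcd(1968, 139) = 1  (1968 = 14×139 + 22, 139 = 6×22 + 7, 22 = 3×7 + 1, 7 = 7×1).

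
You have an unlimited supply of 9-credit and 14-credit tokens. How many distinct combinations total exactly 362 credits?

Need nonnegative integers with 9j + 14k = 362.
gcd(9, 14) = 1, and 9·(-3) + 14·(2) = 1.
So (j₀, k₀) = (-1086, 724); general j = -1086 + 14t, k = 724 - 9t.
j ≥ 0 ⇒ t ≥ 78; k ≥ 0 ⇒ t ≤ 80. That's 3 values of t.

3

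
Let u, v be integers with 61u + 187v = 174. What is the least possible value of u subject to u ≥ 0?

gcd(187, 61):
  187 = 3*61 + 4
  61 = 15*4 + 1
  4 = 4*1
so gcd(187, 61) = 1.
1 divides 174, so solutions exist.
Back-substitute for Bézout coefficients:
  1 = 61 - 15*4
  ... = 61*(46) + 187*(-15)
Scale by 174/1 = 174: (u₀, v₀) = (8004, -2610).
General solution: u = 8004 + 187t, v = -2610 - 61t for integer t.
u ≥ 0: smallest is 8004 mod 187 = 150 (at t = -42), with v = -48.

150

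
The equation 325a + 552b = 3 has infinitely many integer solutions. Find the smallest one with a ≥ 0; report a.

gcd(552, 325):
  552 = 1*325 + 227
  325 = 1*227 + 98
  227 = 2*98 + 31
  98 = 3*31 + 5
  31 = 6*5 + 1
  5 = 5*1
so gcd(552, 325) = 1.
1 divides 3, so solutions exist.
Back-substitute for Bézout coefficients:
  1 = 31 - 6*5
  ... = 325*(-107) + 552*(63)
Scale by 3/1 = 3: (a₀, b₀) = (-321, 189).
General solution: a = -321 + 552t, b = 189 - 325t for integer t.
a ≥ 0: smallest is -321 mod 552 = 231 (at t = 1), with b = -136.

231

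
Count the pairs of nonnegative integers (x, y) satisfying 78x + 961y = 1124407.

gcd(961, 78) = 1.
By Bézout, 78·(-308) + 961·(25) = 1.
One solution: (136, 1159).
General: x = 136 + 961t, y = 1159 - 78t.
x ≥ 0 ⇒ t ≥ 0; y ≥ 0 ⇒ t ≤ 14. So t ∈ [0, 14]: 15 solutions.

15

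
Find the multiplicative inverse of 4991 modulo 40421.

gcd(40421, 4991):
  40421 = 8*4991 + 493
  4991 = 10*493 + 61
  493 = 8*61 + 5
  61 = 12*5 + 1
  5 = 5*1
so gcd(40421, 4991) = 1.
Back-substitute for Bézout coefficients:
  1 = 61 - 12*5
  ... = 4991*(7953) + 40421*(-982)
So 4991*7953 ≡ 1 (mod 40421), and 7953 mod 40421 = 7953.

7953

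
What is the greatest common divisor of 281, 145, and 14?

gcd(281, 145) = 1.
gcd(1, 14) = 1.

1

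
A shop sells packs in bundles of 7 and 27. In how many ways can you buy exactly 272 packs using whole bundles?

2

Need nonnegative integers with 7j + 27k = 272.
gcd(7, 27) = 1, and 7·(4) + 27·(-1) = 1.
So (j₀, k₀) = (1088, -272); general j = 1088 + 27t, k = -272 - 7t.
j ≥ 0 ⇒ t ≥ -40; k ≥ 0 ⇒ t ≤ -39. That's 2 values of t.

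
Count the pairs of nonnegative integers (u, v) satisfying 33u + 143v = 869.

gcd(143, 33) = 11.
By Bézout, 33×(-4) + 143×(1) = 11.
One solution: (9, 4).
General: u = 9 + 13t, v = 4 - 3t.
u ≥ 0 ⇒ t ≥ 0; v ≥ 0 ⇒ t ≤ 1. So t ∈ [0, 1]: 2 solutions.

2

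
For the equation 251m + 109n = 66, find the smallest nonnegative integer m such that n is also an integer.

2

gcd(251, 109):
  251 = 2·109 + 33
  109 = 3·33 + 10
  33 = 3·10 + 3
  10 = 3·3 + 1
  3 = 3·1
so gcd(251, 109) = 1.
1 divides 66, so solutions exist.
Back-substitute for Bézout coefficients:
  1 = 10 - 3·3
  ... = 251·(-33) + 109·(76)
Scale by 66/1 = 66: (m₀, n₀) = (-2178, 5016).
General solution: m = -2178 + 109t, n = 5016 - 251t for integer t.
m ≥ 0: smallest is -2178 mod 109 = 2 (at t = 20), with n = -4.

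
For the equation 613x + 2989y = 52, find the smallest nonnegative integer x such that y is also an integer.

790

gcd(2989, 613) = 1  (2989 = 4*613 + 537, 613 = 1*537 + 76, 537 = 7*76 + 5, 76 = 15*5 + 1, 5 = 5*1).
1 divides 52, so solutions exist.
Back-substituting, 613*(590) + 2989*(-121) = 1.
Scale by 52/1 = 52: (x₀, y₀) = (30680, -6292).
General solution: x = 30680 + 2989t, y = -6292 - 613t for integer t.
x ≥ 0: smallest is 30680 mod 2989 = 790 (at t = -10), with y = -162.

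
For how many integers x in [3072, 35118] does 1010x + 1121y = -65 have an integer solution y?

gcd(1121, 1010):
  1121 = 1×1010 + 111
  1010 = 9×111 + 11
  111 = 10×11 + 1
  11 = 11×1
so gcd(1121, 1010) = 1.
Back-substitute for Bézout coefficients:
  1 = 111 - 10×11
  ... = 1010×(-101) + 1121×(91)
Scale by -65: particular solution (6565, -5915); reduce x mod 1121: (960, -865).
General solution: x = 960 + 1121t, y = -865 - 1010t for integer t.
3072 ≤ 960 + 1121t ≤ 35118 gives t ∈ [2, 30], which is 29 values.

29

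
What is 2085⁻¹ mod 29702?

gcd(29702, 2085) = 1  (29702 = 14*2085 + 512, 2085 = 4*512 + 37, 512 = 13*37 + 31, 37 = 1*31 + 6, 31 = 5*6 + 1, 6 = 6*1).
Back-substituting, 2085*(-4815) + 29702*(338) = 1.
So 2085*-4815 ≡ 1 (mod 29702), and -4815 mod 29702 = 24887.

24887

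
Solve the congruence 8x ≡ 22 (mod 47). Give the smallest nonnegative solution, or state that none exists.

gcd(47, 8) = 1.
1 divides 22, so solutions exist.
By Bézout, 8*(6) + 47*(-1) = 1.
So 8*(6) ≡ 1 (mod 47); multiply by 22: x ≡ 132 (mod 47).
Smallest nonnegative: x = 132 mod 47 = 38.

38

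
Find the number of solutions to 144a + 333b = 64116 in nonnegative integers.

12

gcd(333, 144):
  333 = 2*144 + 45
  144 = 3*45 + 9
  45 = 5*9
so gcd(333, 144) = 9.
Back-substitute for Bézout coefficients:
  9 = 144 - 3*45
  ... = 144*(7) + 333*(-3)
Scale by 7124: one solution is (49868, -21372). Reduce a mod 37: (29, 180).
General: a = 29 + 37t, b = 180 - 16t.
a ≥ 0 ⇒ t ≥ 0; b ≥ 0 ⇒ t ≤ 11. So t ∈ [0, 11]: 12 solutions.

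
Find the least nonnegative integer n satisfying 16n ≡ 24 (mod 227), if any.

115

gcd(227, 16) = 1  (227 = 14×16 + 3, 16 = 5×3 + 1, 3 = 3×1).
1 divides 24, so solutions exist.
Back-substituting, 16×(71) + 227×(-5) = 1.
So 16×(71) ≡ 1 (mod 227); multiply by 24: n ≡ 1704 (mod 227).
Smallest nonnegative: n = 1704 mod 227 = 115.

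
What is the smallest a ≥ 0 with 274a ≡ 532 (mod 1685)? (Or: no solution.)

gcd(1685, 274):
  1685 = 6·274 + 41
  274 = 6·41 + 28
  41 = 1·28 + 13
  28 = 2·13 + 2
  13 = 6·2 + 1
  2 = 2·1
so gcd(1685, 274) = 1.
1 divides 532, so solutions exist.
Back-substitute for Bézout coefficients:
  1 = 13 - 6·2
  ... = 274·(-781) + 1685·(127)
So 274·(-781) ≡ 1 (mod 1685); multiply by 532: a ≡ -415492 (mod 1685).
Smallest nonnegative: a = -415492 mod 1685 = 703.

703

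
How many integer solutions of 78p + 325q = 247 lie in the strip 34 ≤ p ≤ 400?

gcd(325, 78) = 13.
By Bézout, 78*(-4) + 325*(1) = 13.
Particular solution: (24, -5).
General solution: p = 24 + 25t, q = -5 - 6t for integer t.
34 ≤ 24 + 25t ≤ 400 gives t ∈ [1, 15], which is 15 values.

15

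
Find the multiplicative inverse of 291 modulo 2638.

2221

gcd(2638, 291) = 1.
By Bézout, 291·(-417) + 2638·(46) = 1.
So 291·-417 ≡ 1 (mod 2638), and -417 mod 2638 = 2221.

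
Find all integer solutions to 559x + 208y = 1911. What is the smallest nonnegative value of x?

gcd(559, 208) = 13  (559 = 2·208 + 143, 208 = 1·143 + 65, 143 = 2·65 + 13, 65 = 5·13).
13 divides 1911, so solutions exist.
Back-substituting, 559·(3) + 208·(-8) = 13.
Scale by 1911/13 = 147: (x₀, y₀) = (441, -1176).
General solution: x = 441 + 16t, y = -1176 - 43t for integer t.
x ≥ 0: smallest is 441 mod 16 = 9 (at t = -27), with y = -15.

9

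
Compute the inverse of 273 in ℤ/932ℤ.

833

gcd(932, 273):
  932 = 3×273 + 113
  273 = 2×113 + 47
  113 = 2×47 + 19
  47 = 2×19 + 9
  19 = 2×9 + 1
  9 = 9×1
so gcd(932, 273) = 1.
Back-substitute for Bézout coefficients:
  1 = 19 - 2×9
  ... = 273×(-99) + 932×(29)
So 273×-99 ≡ 1 (mod 932), and -99 mod 932 = 833.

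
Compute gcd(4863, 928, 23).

gcd(4863, 928) = 1  (4863 = 5×928 + 223, 928 = 4×223 + 36, 223 = 6×36 + 7, 36 = 5×7 + 1, 7 = 7×1).
gcd(1, 23) = 1.

1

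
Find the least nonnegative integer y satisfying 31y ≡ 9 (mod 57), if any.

gcd(57, 31) = 1.
1 divides 9, so solutions exist.
By Bézout, 31·(-11) + 57·(6) = 1.
So 31·(-11) ≡ 1 (mod 57); multiply by 9: y ≡ -99 (mod 57).
Smallest nonnegative: y = -99 mod 57 = 15.

15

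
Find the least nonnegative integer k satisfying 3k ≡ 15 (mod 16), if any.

5

gcd(16, 3):
  16 = 5·3 + 1
  3 = 3·1
so gcd(16, 3) = 1.
1 divides 15, so solutions exist.
Back-substitute for Bézout coefficients:
  1 = 16 - 5·3
  ... = 3·(-5) + 16·(1)
So 3·(-5) ≡ 1 (mod 16); multiply by 15: k ≡ -75 (mod 16).
Smallest nonnegative: k = -75 mod 16 = 5.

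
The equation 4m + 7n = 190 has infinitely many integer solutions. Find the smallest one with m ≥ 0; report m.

2

gcd(7, 4) = 1.
1 divides 190, so solutions exist.
By Bézout, 4·(2) + 7·(-1) = 1.
Scale by 190/1 = 190: (m₀, n₀) = (380, -190).
General solution: m = 380 + 7t, n = -190 - 4t for integer t.
m ≥ 0: smallest is 380 mod 7 = 2 (at t = -54), with n = 26.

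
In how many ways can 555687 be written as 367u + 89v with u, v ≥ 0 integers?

17

gcd(367, 89) = 1  (367 = 4*89 + 11, 89 = 8*11 + 1, 11 = 11*1).
Back-substituting, 367*(-8) + 89*(33) = 1.
Scale by 555687: one solution is (-4445496, 18337671). Reduce u mod 89: (54, 6021).
General: u = 54 + 89t, v = 6021 - 367t.
u ≥ 0 ⇒ t ≥ 0; v ≥ 0 ⇒ t ≤ 16. So t ∈ [0, 16]: 17 solutions.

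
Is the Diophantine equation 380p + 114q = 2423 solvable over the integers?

gcd(380, 114) = 38  (380 = 3·114 + 38, 114 = 3·38).
38 does not divide 2423 (remainder 29), so no integer solutions.

no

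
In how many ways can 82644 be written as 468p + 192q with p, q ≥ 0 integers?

gcd(468, 192) = 12.
By Bézout, 468*(7) + 192*(-17) = 12.
One solution: (1, 428).
General: p = 1 + 16t, q = 428 - 39t.
p ≥ 0 ⇒ t ≥ 0; q ≥ 0 ⇒ t ≤ 10. So t ∈ [0, 10]: 11 solutions.

11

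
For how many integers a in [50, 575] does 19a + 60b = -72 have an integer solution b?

gcd(60, 19):
  60 = 3·19 + 3
  19 = 6·3 + 1
  3 = 3·1
so gcd(60, 19) = 1.
Back-substitute for Bézout coefficients:
  1 = 19 - 6·3
  ... = 19·(19) + 60·(-6)
Scale by -72: particular solution (-1368, 432); reduce a mod 60: (12, -5).
General solution: a = 12 + 60t, b = -5 - 19t for integer t.
50 ≤ 12 + 60t ≤ 575 gives t ∈ [1, 9], which is 9 values.

9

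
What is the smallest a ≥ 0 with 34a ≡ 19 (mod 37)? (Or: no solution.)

6

gcd(37, 34) = 1  (37 = 1*34 + 3, 34 = 11*3 + 1, 3 = 3*1).
1 divides 19, so solutions exist.
Back-substituting, 34*(12) + 37*(-11) = 1.
So 34*(12) ≡ 1 (mod 37); multiply by 19: a ≡ 228 (mod 37).
Smallest nonnegative: a = 228 mod 37 = 6.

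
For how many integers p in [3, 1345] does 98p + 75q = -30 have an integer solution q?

gcd(98, 75):
  98 = 1*75 + 23
  75 = 3*23 + 6
  23 = 3*6 + 5
  6 = 1*5 + 1
  5 = 5*1
so gcd(98, 75) = 1.
Back-substitute for Bézout coefficients:
  1 = 6 - 1*5
  ... = 98*(-13) + 75*(17)
Scale by -30: particular solution (390, -510); reduce p mod 75: (15, -20).
General solution: p = 15 + 75t, q = -20 - 98t for integer t.
3 ≤ 15 + 75t ≤ 1345 gives t ∈ [0, 17], which is 18 values.

18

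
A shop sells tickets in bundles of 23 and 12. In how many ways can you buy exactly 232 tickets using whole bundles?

Need nonnegative integers with 23j + 12k = 232.
gcd(23, 12) = 1, and 23·(-1) + 12·(2) = 1.
So (j₀, k₀) = (-232, 464); general j = -232 + 12t, k = 464 - 23t.
j ≥ 0 ⇒ t ≥ 20; k ≥ 0 ⇒ t ≤ 20. That's 1 value of t.

1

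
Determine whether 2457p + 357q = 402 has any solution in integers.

gcd(2457, 357):
  2457 = 6·357 + 315
  357 = 1·315 + 42
  315 = 7·42 + 21
  42 = 2·21
so gcd(2457, 357) = 21.
21 does not divide 402 (remainder 3), so no integer solutions.

no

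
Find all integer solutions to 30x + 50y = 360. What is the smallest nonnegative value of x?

gcd(50, 30) = 10  (50 = 1*30 + 20, 30 = 1*20 + 10, 20 = 2*10).
10 divides 360, so solutions exist.
Back-substituting, 30*(2) + 50*(-1) = 10.
Scale by 360/10 = 36: (x₀, y₀) = (72, -36).
General solution: x = 72 + 5t, y = -36 - 3t for integer t.
x ≥ 0: smallest is 72 mod 5 = 2 (at t = -14), with y = 6.

2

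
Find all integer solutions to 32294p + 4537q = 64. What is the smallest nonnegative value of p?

916

gcd(32294, 4537) = 1  (32294 = 7×4537 + 535, 4537 = 8×535 + 257, 535 = 2×257 + 21, 257 = 12×21 + 5, 21 = 4×5 + 1, 5 = 5×1).
1 divides 64, so solutions exist.
Back-substituting, 32294×(865) + 4537×(-6157) = 1.
Scale by 64/1 = 64: (p₀, q₀) = (55360, -394048).
General solution: p = 55360 + 4537t, q = -394048 - 32294t for integer t.
p ≥ 0: smallest is 55360 mod 4537 = 916 (at t = -12), with q = -6520.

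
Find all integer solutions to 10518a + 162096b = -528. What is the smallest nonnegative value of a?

gcd(162096, 10518) = 6.
6 divides -528, so solutions exist.
By Bézout, 10518·(-1911) + 162096·(124) = 6.
Scale by -528/6 = -88: (a₀, b₀) = (168168, -10912).
General solution: a = 168168 + 27016t, b = -10912 - 1753t for integer t.
a ≥ 0: smallest is 168168 mod 27016 = 6072 (at t = -6), with b = -394.

6072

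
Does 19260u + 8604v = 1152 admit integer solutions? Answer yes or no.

gcd(19260, 8604) = 36  (19260 = 2×8604 + 2052, 8604 = 4×2052 + 396, 2052 = 5×396 + 72, 396 = 5×72 + 36, 72 = 2×36).
36 divides 1152, so integer solutions exist.

yes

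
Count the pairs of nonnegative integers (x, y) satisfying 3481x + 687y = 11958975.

5

gcd(3481, 687):
  3481 = 5·687 + 46
  687 = 14·46 + 43
  46 = 1·43 + 3
  43 = 14·3 + 1
  3 = 3·1
so gcd(3481, 687) = 1.
Back-substitute for Bézout coefficients:
  1 = 43 - 14·3
  ... = 3481·(-224) + 687·(1135)
Scale by 11958975: one solution is (-2678810400, 13573436625). Reduce x mod 687: (456, 15097).
General: x = 456 + 687t, y = 15097 - 3481t.
x ≥ 0 ⇒ t ≥ 0; y ≥ 0 ⇒ t ≤ 4. So t ∈ [0, 4]: 5 solutions.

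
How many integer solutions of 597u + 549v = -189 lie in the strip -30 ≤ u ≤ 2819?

gcd(597, 549) = 3.
By Bézout, 597×(-80) + 549×(87) = 3.
Particular solution: (99, -108).
General solution: u = 99 + 183t, v = -108 - 199t for integer t.
-30 ≤ 99 + 183t ≤ 2819 gives t ∈ [0, 14], which is 15 values.

15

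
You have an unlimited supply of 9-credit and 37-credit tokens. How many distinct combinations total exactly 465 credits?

1

Need nonnegative integers with 9j + 37k = 465.
gcd(9, 37) = 1, and 9·(-4) + 37·(1) = 1.
So (j₀, k₀) = (-1860, 465); general j = -1860 + 37t, k = 465 - 9t.
j ≥ 0 ⇒ t ≥ 51; k ≥ 0 ⇒ t ≤ 51. That's 1 value of t.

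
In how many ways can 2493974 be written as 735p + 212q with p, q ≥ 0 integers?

16

gcd(735, 212) = 1  (735 = 3*212 + 99, 212 = 2*99 + 14, 99 = 7*14 + 1, 14 = 14*1).
Back-substituting, 735*(15) + 212*(-52) = 1.
Scale by 2493974: one solution is (37409610, -129686648). Reduce p mod 212: (90, 11452).
General: p = 90 + 212t, q = 11452 - 735t.
p ≥ 0 ⇒ t ≥ 0; q ≥ 0 ⇒ t ≤ 15. So t ∈ [0, 15]: 16 solutions.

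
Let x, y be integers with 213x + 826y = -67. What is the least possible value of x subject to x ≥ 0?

85

gcd(826, 213) = 1  (826 = 3*213 + 187, 213 = 1*187 + 26, 187 = 7*26 + 5, 26 = 5*5 + 1, 5 = 5*1).
1 divides -67, so solutions exist.
Back-substituting, 213*(159) + 826*(-41) = 1.
Scale by -67/1 = -67: (x₀, y₀) = (-10653, 2747).
General solution: x = -10653 + 826t, y = 2747 - 213t for integer t.
x ≥ 0: smallest is -10653 mod 826 = 85 (at t = 13), with y = -22.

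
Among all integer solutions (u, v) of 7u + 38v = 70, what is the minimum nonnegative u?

gcd(38, 7):
  38 = 5×7 + 3
  7 = 2×3 + 1
  3 = 3×1
so gcd(38, 7) = 1.
1 divides 70, so solutions exist.
Back-substitute for Bézout coefficients:
  1 = 7 - 2×3
  ... = 7×(11) + 38×(-2)
Scale by 70/1 = 70: (u₀, v₀) = (770, -140).
General solution: u = 770 + 38t, v = -140 - 7t for integer t.
u ≥ 0: smallest is 770 mod 38 = 10 (at t = -20), with v = 0.

10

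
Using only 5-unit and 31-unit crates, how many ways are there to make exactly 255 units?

Need nonnegative integers with 5j + 31k = 255.
gcd(5, 31) = 1, and 5·(-6) + 31·(1) = 1.
So (j₀, k₀) = (-1530, 255); general j = -1530 + 31t, k = 255 - 5t.
j ≥ 0 ⇒ t ≥ 50; k ≥ 0 ⇒ t ≤ 51. That's 2 values of t.

2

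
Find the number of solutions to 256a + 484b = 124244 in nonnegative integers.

4

gcd(484, 256) = 4.
By Bézout, 256·(-17) + 484·(9) = 4.
One solution: (7, 253).
General: a = 7 + 121t, b = 253 - 64t.
a ≥ 0 ⇒ t ≥ 0; b ≥ 0 ⇒ t ≤ 3. So t ∈ [0, 3]: 4 solutions.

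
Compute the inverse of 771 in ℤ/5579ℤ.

3893

gcd(5579, 771) = 1  (5579 = 7×771 + 182, 771 = 4×182 + 43, 182 = 4×43 + 10, 43 = 4×10 + 3, 10 = 3×3 + 1, 3 = 3×1).
Back-substituting, 771×(-1686) + 5579×(233) = 1.
So 771×-1686 ≡ 1 (mod 5579), and -1686 mod 5579 = 3893.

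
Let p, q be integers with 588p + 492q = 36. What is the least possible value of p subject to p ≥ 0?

26

gcd(588, 492):
  588 = 1*492 + 96
  492 = 5*96 + 12
  96 = 8*12
so gcd(588, 492) = 12.
12 divides 36, so solutions exist.
Back-substitute for Bézout coefficients:
  12 = 492 - 5*96
  ... = 588*(-5) + 492*(6)
Scale by 36/12 = 3: (p₀, q₀) = (-15, 18).
General solution: p = -15 + 41t, q = 18 - 49t for integer t.
p ≥ 0: smallest is -15 mod 41 = 26 (at t = 1), with q = -31.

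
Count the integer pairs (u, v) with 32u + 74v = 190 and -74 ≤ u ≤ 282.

gcd(74, 32):
  74 = 2·32 + 10
  32 = 3·10 + 2
  10 = 5·2
so gcd(74, 32) = 2.
Back-substitute for Bézout coefficients:
  2 = 32 - 3·10
  ... = 32·(7) + 74·(-3)
Scale by 95: particular solution (665, -285); reduce u mod 37: (36, -13).
General solution: u = 36 + 37t, v = -13 - 16t for integer t.
-74 ≤ 36 + 37t ≤ 282 gives t ∈ [-2, 6], which is 9 values.

9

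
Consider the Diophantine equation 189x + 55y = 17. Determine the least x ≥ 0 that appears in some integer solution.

gcd(189, 55) = 1  (189 = 3·55 + 24, 55 = 2·24 + 7, 24 = 3·7 + 3, 7 = 2·3 + 1, 3 = 3·1).
1 divides 17, so solutions exist.
Back-substituting, 189·(-16) + 55·(55) = 1.
Scale by 17/1 = 17: (x₀, y₀) = (-272, 935).
General solution: x = -272 + 55t, y = 935 - 189t for integer t.
x ≥ 0: smallest is -272 mod 55 = 3 (at t = 5), with y = -10.

3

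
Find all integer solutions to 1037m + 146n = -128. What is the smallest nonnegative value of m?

118

gcd(1037, 146):
  1037 = 7×146 + 15
  146 = 9×15 + 11
  15 = 1×11 + 4
  11 = 2×4 + 3
  4 = 1×3 + 1
  3 = 3×1
so gcd(1037, 146) = 1.
1 divides -128, so solutions exist.
Back-substitute for Bézout coefficients:
  1 = 4 - 1×3
  ... = 1037×(39) + 146×(-277)
Scale by -128/1 = -128: (m₀, n₀) = (-4992, 35456).
General solution: m = -4992 + 146t, n = 35456 - 1037t for integer t.
m ≥ 0: smallest is -4992 mod 146 = 118 (at t = 35), with n = -839.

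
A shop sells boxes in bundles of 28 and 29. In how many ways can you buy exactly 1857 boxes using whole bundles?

Need nonnegative integers with 28j + 29k = 1857.
gcd(28, 29) = 1, and 28·(-1) + 29·(1) = 1.
So (j₀, k₀) = (-1857, 1857); general j = -1857 + 29t, k = 1857 - 28t.
j ≥ 0 ⇒ t ≥ 65; k ≥ 0 ⇒ t ≤ 66. That's 2 values of t.

2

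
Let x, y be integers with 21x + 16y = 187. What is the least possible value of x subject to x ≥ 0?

15

gcd(21, 16):
  21 = 1·16 + 5
  16 = 3·5 + 1
  5 = 5·1
so gcd(21, 16) = 1.
1 divides 187, so solutions exist.
Back-substitute for Bézout coefficients:
  1 = 16 - 3·5
  ... = 21·(-3) + 16·(4)
Scale by 187/1 = 187: (x₀, y₀) = (-561, 748).
General solution: x = -561 + 16t, y = 748 - 21t for integer t.
x ≥ 0: smallest is -561 mod 16 = 15 (at t = 36), with y = -8.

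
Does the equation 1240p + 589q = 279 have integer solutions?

gcd(1240, 589):
  1240 = 2*589 + 62
  589 = 9*62 + 31
  62 = 2*31
so gcd(1240, 589) = 31.
31 divides 279, so integer solutions exist.

yes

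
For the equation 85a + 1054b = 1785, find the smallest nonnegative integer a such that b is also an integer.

gcd(1054, 85) = 17.
17 divides 1785, so solutions exist.
By Bézout, 85*(25) + 1054*(-2) = 17.
Scale by 1785/17 = 105: (a₀, b₀) = (2625, -210).
General solution: a = 2625 + 62t, b = -210 - 5t for integer t.
a ≥ 0: smallest is 2625 mod 62 = 21 (at t = -42), with b = 0.

21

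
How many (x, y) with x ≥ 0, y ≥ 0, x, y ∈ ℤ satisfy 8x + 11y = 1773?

20

gcd(11, 8) = 1.
By Bézout, 8×(-4) + 11×(3) = 1.
One solution: (3, 159).
General: x = 3 + 11t, y = 159 - 8t.
x ≥ 0 ⇒ t ≥ 0; y ≥ 0 ⇒ t ≤ 19. So t ∈ [0, 19]: 20 solutions.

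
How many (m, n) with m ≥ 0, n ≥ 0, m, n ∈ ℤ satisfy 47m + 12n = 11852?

21

gcd(47, 12):
  47 = 3*12 + 11
  12 = 1*11 + 1
  11 = 11*1
so gcd(47, 12) = 1.
Back-substitute for Bézout coefficients:
  1 = 12 - 1*11
  ... = 47*(-1) + 12*(4)
Scale by 11852: one solution is (-11852, 47408). Reduce m mod 12: (4, 972).
General: m = 4 + 12t, n = 972 - 47t.
m ≥ 0 ⇒ t ≥ 0; n ≥ 0 ⇒ t ≤ 20. So t ∈ [0, 20]: 21 solutions.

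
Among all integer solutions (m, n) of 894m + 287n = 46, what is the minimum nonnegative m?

gcd(894, 287):
  894 = 3·287 + 33
  287 = 8·33 + 23
  33 = 1·23 + 10
  23 = 2·10 + 3
  10 = 3·3 + 1
  3 = 3·1
so gcd(894, 287) = 1.
1 divides 46, so solutions exist.
Back-substitute for Bézout coefficients:
  1 = 10 - 3·3
  ... = 894·(87) + 287·(-271)
Scale by 46/1 = 46: (m₀, n₀) = (4002, -12466).
General solution: m = 4002 + 287t, n = -12466 - 894t for integer t.
m ≥ 0: smallest is 4002 mod 287 = 271 (at t = -13), with n = -844.

271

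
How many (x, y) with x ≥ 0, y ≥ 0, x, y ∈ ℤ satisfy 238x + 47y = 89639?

gcd(238, 47) = 1  (238 = 5×47 + 3, 47 = 15×3 + 2, 3 = 1×2 + 1, 2 = 2×1).
Back-substituting, 238×(16) + 47×(-81) = 1.
Scale by 89639: one solution is (1434224, -7260759). Reduce x mod 47: (19, 1811).
General: x = 19 + 47t, y = 1811 - 238t.
x ≥ 0 ⇒ t ≥ 0; y ≥ 0 ⇒ t ≤ 7. So t ∈ [0, 7]: 8 solutions.

8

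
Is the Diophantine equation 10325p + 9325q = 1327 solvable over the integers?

gcd(10325, 9325):
  10325 = 1*9325 + 1000
  9325 = 9*1000 + 325
  1000 = 3*325 + 25
  325 = 13*25
so gcd(10325, 9325) = 25.
25 does not divide 1327 (remainder 2), so no integer solutions.

no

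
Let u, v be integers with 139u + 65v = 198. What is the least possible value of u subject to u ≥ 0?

gcd(139, 65):
  139 = 2·65 + 9
  65 = 7·9 + 2
  9 = 4·2 + 1
  2 = 2·1
so gcd(139, 65) = 1.
1 divides 198, so solutions exist.
Back-substitute for Bézout coefficients:
  1 = 9 - 4·2
  ... = 139·(29) + 65·(-62)
Scale by 198/1 = 198: (u₀, v₀) = (5742, -12276).
General solution: u = 5742 + 65t, v = -12276 - 139t for integer t.
u ≥ 0: smallest is 5742 mod 65 = 22 (at t = -88), with v = -44.

22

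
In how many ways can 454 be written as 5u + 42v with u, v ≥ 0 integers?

2

gcd(42, 5) = 1  (42 = 8×5 + 2, 5 = 2×2 + 1, 2 = 2×1).
Back-substituting, 5×(17) + 42×(-2) = 1.
Scale by 454: one solution is (7718, -908). Reduce u mod 42: (32, 7).
General: u = 32 + 42t, v = 7 - 5t.
u ≥ 0 ⇒ t ≥ 0; v ≥ 0 ⇒ t ≤ 1. So t ∈ [0, 1]: 2 solutions.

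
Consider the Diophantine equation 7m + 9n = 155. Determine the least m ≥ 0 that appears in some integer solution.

gcd(9, 7) = 1.
1 divides 155, so solutions exist.
By Bézout, 7×(4) + 9×(-3) = 1.
Scale by 155/1 = 155: (m₀, n₀) = (620, -465).
General solution: m = 620 + 9t, n = -465 - 7t for integer t.
m ≥ 0: smallest is 620 mod 9 = 8 (at t = -68), with n = 11.

8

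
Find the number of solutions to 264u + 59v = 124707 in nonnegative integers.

8

gcd(264, 59) = 1  (264 = 4*59 + 28, 59 = 2*28 + 3, 28 = 9*3 + 1, 3 = 3*1).
Back-substituting, 264*(19) + 59*(-85) = 1.
Scale by 124707: one solution is (2369433, -10600095). Reduce u mod 59: (52, 1881).
General: u = 52 + 59t, v = 1881 - 264t.
u ≥ 0 ⇒ t ≥ 0; v ≥ 0 ⇒ t ≤ 7. So t ∈ [0, 7]: 8 solutions.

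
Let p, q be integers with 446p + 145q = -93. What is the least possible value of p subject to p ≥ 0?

97

gcd(446, 145):
  446 = 3*145 + 11
  145 = 13*11 + 2
  11 = 5*2 + 1
  2 = 2*1
so gcd(446, 145) = 1.
1 divides -93, so solutions exist.
Back-substitute for Bézout coefficients:
  1 = 11 - 5*2
  ... = 446*(66) + 145*(-203)
Scale by -93/1 = -93: (p₀, q₀) = (-6138, 18879).
General solution: p = -6138 + 145t, q = 18879 - 446t for integer t.
p ≥ 0: smallest is -6138 mod 145 = 97 (at t = 43), with q = -299.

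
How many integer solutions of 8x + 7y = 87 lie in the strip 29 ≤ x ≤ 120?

13

gcd(8, 7) = 1  (8 = 1·7 + 1, 7 = 7·1).
Back-substituting, 8·(1) + 7·(-1) = 1.
Scale by 87: particular solution (87, -87); reduce x mod 7: (3, 9).
General solution: x = 3 + 7t, y = 9 - 8t for integer t.
29 ≤ 3 + 7t ≤ 120 gives t ∈ [4, 16], which is 13 values.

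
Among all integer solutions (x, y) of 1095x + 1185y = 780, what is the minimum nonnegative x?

gcd(1185, 1095):
  1185 = 1*1095 + 90
  1095 = 12*90 + 15
  90 = 6*15
so gcd(1185, 1095) = 15.
15 divides 780, so solutions exist.
Back-substitute for Bézout coefficients:
  15 = 1095 - 12*90
  ... = 1095*(13) + 1185*(-12)
Scale by 780/15 = 52: (x₀, y₀) = (676, -624).
General solution: x = 676 + 79t, y = -624 - 73t for integer t.
x ≥ 0: smallest is 676 mod 79 = 44 (at t = -8), with y = -40.

44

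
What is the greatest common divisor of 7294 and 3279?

1

gcd(7294, 3279):
  7294 = 2·3279 + 736
  3279 = 4·736 + 335
  736 = 2·335 + 66
  335 = 5·66 + 5
  66 = 13·5 + 1
  5 = 5·1
so gcd(7294, 3279) = 1.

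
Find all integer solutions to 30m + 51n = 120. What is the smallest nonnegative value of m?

gcd(51, 30):
  51 = 1×30 + 21
  30 = 1×21 + 9
  21 = 2×9 + 3
  9 = 3×3
so gcd(51, 30) = 3.
3 divides 120, so solutions exist.
Back-substitute for Bézout coefficients:
  3 = 21 - 2×9
  ... = 30×(-5) + 51×(3)
Scale by 120/3 = 40: (m₀, n₀) = (-200, 120).
General solution: m = -200 + 17t, n = 120 - 10t for integer t.
m ≥ 0: smallest is -200 mod 17 = 4 (at t = 12), with n = 0.

4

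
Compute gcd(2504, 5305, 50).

gcd(5305, 2504) = 1  (5305 = 2×2504 + 297, 2504 = 8×297 + 128, 297 = 2×128 + 41, 128 = 3×41 + 5, 41 = 8×5 + 1, 5 = 5×1).
gcd(1, 50) = 1.

1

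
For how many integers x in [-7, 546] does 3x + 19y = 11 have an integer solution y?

29

gcd(19, 3) = 1.
By Bézout, 3×(-6) + 19×(1) = 1.
Particular solution: (10, -1).
General solution: x = 10 + 19t, y = -1 - 3t for integer t.
-7 ≤ 10 + 19t ≤ 546 gives t ∈ [0, 28], which is 29 values.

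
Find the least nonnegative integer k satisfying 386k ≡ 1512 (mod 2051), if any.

gcd(2051, 386) = 1.
1 divides 1512, so solutions exist.
By Bézout, 386·(-356) + 2051·(67) = 1.
So 386·(-356) ≡ 1 (mod 2051); multiply by 1512: k ≡ -538272 (mod 2051).
Smallest nonnegative: k = -538272 mod 2051 = 1141.

1141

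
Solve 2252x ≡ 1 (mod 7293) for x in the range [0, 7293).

3857

gcd(7293, 2252):
  7293 = 3*2252 + 537
  2252 = 4*537 + 104
  537 = 5*104 + 17
  104 = 6*17 + 2
  17 = 8*2 + 1
  2 = 2*1
so gcd(7293, 2252) = 1.
Back-substitute for Bézout coefficients:
  1 = 17 - 8*2
  ... = 2252*(-3436) + 7293*(1061)
So 2252*-3436 ≡ 1 (mod 7293), and -3436 mod 7293 = 3857.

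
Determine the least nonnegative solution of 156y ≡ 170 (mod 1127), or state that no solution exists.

449

gcd(1127, 156) = 1  (1127 = 7*156 + 35, 156 = 4*35 + 16, 35 = 2*16 + 3, 16 = 5*3 + 1, 3 = 3*1).
1 divides 170, so solutions exist.
Back-substituting, 156*(354) + 1127*(-49) = 1.
So 156*(354) ≡ 1 (mod 1127); multiply by 170: y ≡ 60180 (mod 1127).
Smallest nonnegative: y = 60180 mod 1127 = 449.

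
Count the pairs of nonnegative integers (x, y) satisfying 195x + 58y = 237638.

gcd(195, 58) = 1  (195 = 3×58 + 21, 58 = 2×21 + 16, 21 = 1×16 + 5, 16 = 3×5 + 1, 5 = 5×1).
Back-substituting, 195×(-11) + 58×(37) = 1.
Scale by 237638: one solution is (-2614018, 8792606). Reduce x mod 58: (42, 3956).
General: x = 42 + 58t, y = 3956 - 195t.
x ≥ 0 ⇒ t ≥ 0; y ≥ 0 ⇒ t ≤ 20. So t ∈ [0, 20]: 21 solutions.

21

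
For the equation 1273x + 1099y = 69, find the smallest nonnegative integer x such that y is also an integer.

gcd(1273, 1099):
  1273 = 1×1099 + 174
  1099 = 6×174 + 55
  174 = 3×55 + 9
  55 = 6×9 + 1
  9 = 9×1
so gcd(1273, 1099) = 1.
1 divides 69, so solutions exist.
Back-substitute for Bézout coefficients:
  1 = 55 - 6×9
  ... = 1273×(-120) + 1099×(139)
Scale by 69/1 = 69: (x₀, y₀) = (-8280, 9591).
General solution: x = -8280 + 1099t, y = 9591 - 1273t for integer t.
x ≥ 0: smallest is -8280 mod 1099 = 512 (at t = 8), with y = -593.

512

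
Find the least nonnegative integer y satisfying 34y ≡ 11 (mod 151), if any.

138

gcd(151, 34) = 1.
1 divides 11, so solutions exist.
By Bézout, 34*(40) + 151*(-9) = 1.
So 34*(40) ≡ 1 (mod 151); multiply by 11: y ≡ 440 (mod 151).
Smallest nonnegative: y = 440 mod 151 = 138.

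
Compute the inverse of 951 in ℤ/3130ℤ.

gcd(3130, 951) = 1  (3130 = 3·951 + 277, 951 = 3·277 + 120, 277 = 2·120 + 37, 120 = 3·37 + 9, 37 = 4·9 + 1, 9 = 9·1).
Back-substituting, 951·(-339) + 3130·(103) = 1.
So 951·-339 ≡ 1 (mod 3130), and -339 mod 3130 = 2791.

2791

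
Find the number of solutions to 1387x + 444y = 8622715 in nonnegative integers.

14

gcd(1387, 444) = 1.
By Bézout, 1387×(-113) + 444×(353) = 1.
One solution: (85, 19155).
General: x = 85 + 444t, y = 19155 - 1387t.
x ≥ 0 ⇒ t ≥ 0; y ≥ 0 ⇒ t ≤ 13. So t ∈ [0, 13]: 14 solutions.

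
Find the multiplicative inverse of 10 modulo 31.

gcd(31, 10):
  31 = 3*10 + 1
  10 = 10*1
so gcd(31, 10) = 1.
Back-substitute for Bézout coefficients:
  1 = 31 - 3*10
  ... = 10*(-3) + 31*(1)
So 10*-3 ≡ 1 (mod 31), and -3 mod 31 = 28.

28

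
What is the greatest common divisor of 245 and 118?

1

gcd(245, 118):
  245 = 2×118 + 9
  118 = 13×9 + 1
  9 = 9×1
so gcd(245, 118) = 1.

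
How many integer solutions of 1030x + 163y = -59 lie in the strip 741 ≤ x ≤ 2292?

10

gcd(1030, 163):
  1030 = 6*163 + 52
  163 = 3*52 + 7
  52 = 7*7 + 3
  7 = 2*3 + 1
  3 = 3*1
so gcd(1030, 163) = 1.
Back-substitute for Bézout coefficients:
  1 = 7 - 2*3
  ... = 1030*(-47) + 163*(297)
Scale by -59: particular solution (2773, -17523); reduce x mod 163: (2, -13).
General solution: x = 2 + 163t, y = -13 - 1030t for integer t.
741 ≤ 2 + 163t ≤ 2292 gives t ∈ [5, 14], which is 10 values.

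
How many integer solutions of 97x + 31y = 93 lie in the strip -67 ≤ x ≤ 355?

14

gcd(97, 31) = 1  (97 = 3*31 + 4, 31 = 7*4 + 3, 4 = 1*3 + 1, 3 = 3*1).
Back-substituting, 97*(8) + 31*(-25) = 1.
Scale by 93: particular solution (744, -2325); reduce x mod 31: (0, 3).
General solution: x = 0 + 31t, y = 3 - 97t for integer t.
-67 ≤ 0 + 31t ≤ 355 gives t ∈ [-2, 11], which is 14 values.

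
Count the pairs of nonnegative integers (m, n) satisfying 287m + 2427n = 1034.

gcd(2427, 287) = 1.
By Bézout, 287·(389) + 2427·(-46) = 1.
One solution: (1771, -209).
General: m = 1771 + 2427t, n = -209 - 287t.
m ≥ 0 ⇒ t ≥ 0; n ≥ 0 ⇒ t ≤ -1. So t ∈ [0, -1]: 0 solutions.

0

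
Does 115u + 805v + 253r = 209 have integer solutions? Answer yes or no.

gcd(805, 115) = 115  (805 = 7·115).
gcd(115, 253) = 23.
23 does not divide 209 (remainder 2), so no integer solutions.

no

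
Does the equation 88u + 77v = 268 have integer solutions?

no

gcd(88, 77):
  88 = 1*77 + 11
  77 = 7*11
so gcd(88, 77) = 11.
11 does not divide 268 (remainder 4), so no integer solutions.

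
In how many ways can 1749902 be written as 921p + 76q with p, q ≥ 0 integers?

25

gcd(921, 76) = 1  (921 = 12·76 + 9, 76 = 8·9 + 4, 9 = 2·4 + 1, 4 = 4·1).
Back-substituting, 921·(17) + 76·(-206) = 1.
Scale by 1749902: one solution is (29748334, -360479812). Reduce p mod 76: (34, 22613).
General: p = 34 + 76t, q = 22613 - 921t.
p ≥ 0 ⇒ t ≥ 0; q ≥ 0 ⇒ t ≤ 24. So t ∈ [0, 24]: 25 solutions.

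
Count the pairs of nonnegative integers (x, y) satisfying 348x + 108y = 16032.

5

gcd(348, 108) = 12  (348 = 3×108 + 24, 108 = 4×24 + 12, 24 = 2×12).
Back-substituting, 348×(-4) + 108×(13) = 12.
Scale by 1336: one solution is (-5344, 17368). Reduce x mod 9: (2, 142).
General: x = 2 + 9t, y = 142 - 29t.
x ≥ 0 ⇒ t ≥ 0; y ≥ 0 ⇒ t ≤ 4. So t ∈ [0, 4]: 5 solutions.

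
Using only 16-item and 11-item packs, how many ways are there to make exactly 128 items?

1

Need nonnegative integers with 16j + 11k = 128.
gcd(16, 11) = 1, and 16·(-2) + 11·(3) = 1.
So (j₀, k₀) = (-256, 384); general j = -256 + 11t, k = 384 - 16t.
j ≥ 0 ⇒ t ≥ 24; k ≥ 0 ⇒ t ≤ 24. That's 1 value of t.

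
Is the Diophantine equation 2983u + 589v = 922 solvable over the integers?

gcd(2983, 589) = 19  (2983 = 5*589 + 38, 589 = 15*38 + 19, 38 = 2*19).
19 does not divide 922 (remainder 10), so no integer solutions.

no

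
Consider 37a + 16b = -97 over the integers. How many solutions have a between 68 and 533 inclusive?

29

gcd(37, 16):
  37 = 2×16 + 5
  16 = 3×5 + 1
  5 = 5×1
so gcd(37, 16) = 1.
Back-substitute for Bézout coefficients:
  1 = 16 - 3×5
  ... = 37×(-3) + 16×(7)
Scale by -97: particular solution (291, -679); reduce a mod 16: (3, -13).
General solution: a = 3 + 16t, b = -13 - 37t for integer t.
68 ≤ 3 + 16t ≤ 533 gives t ∈ [5, 33], which is 29 values.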